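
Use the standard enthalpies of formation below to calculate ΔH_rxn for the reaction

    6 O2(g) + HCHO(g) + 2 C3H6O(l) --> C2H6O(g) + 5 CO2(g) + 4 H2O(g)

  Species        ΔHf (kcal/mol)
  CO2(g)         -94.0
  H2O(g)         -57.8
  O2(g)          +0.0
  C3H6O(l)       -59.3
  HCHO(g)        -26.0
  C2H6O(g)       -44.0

ΔH_rxn = -600.6 kcal/mol

Products: 1·(-44.0) + 5·(-94.0) + 4·(-57.8) = -745.2
Reactants: 6·(+0.0) + 1·(-26.0) + 2·(-59.3) = -144.6
ΔH_rxn = (-745.2) − (-144.6) = -600.6 kcal/mol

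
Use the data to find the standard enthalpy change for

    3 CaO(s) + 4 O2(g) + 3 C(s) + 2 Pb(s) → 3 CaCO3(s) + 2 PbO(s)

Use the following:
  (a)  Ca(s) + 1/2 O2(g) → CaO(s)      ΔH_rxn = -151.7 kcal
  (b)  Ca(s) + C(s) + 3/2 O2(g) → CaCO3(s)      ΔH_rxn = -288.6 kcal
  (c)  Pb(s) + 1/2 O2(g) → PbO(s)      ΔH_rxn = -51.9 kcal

ΔH_rxn = -514.5 kcal

(a) reversed and × 3: (-3)·(-151.7) = +455.1 kcal
(b) × 3: (3)·(-288.6) = -865.8 kcal
(c) × 2: (2)·(-51.9) = -103.8 kcal
ΔH_rxn = (+455.1) + (-865.8) + (-103.8) = -514.5 kcal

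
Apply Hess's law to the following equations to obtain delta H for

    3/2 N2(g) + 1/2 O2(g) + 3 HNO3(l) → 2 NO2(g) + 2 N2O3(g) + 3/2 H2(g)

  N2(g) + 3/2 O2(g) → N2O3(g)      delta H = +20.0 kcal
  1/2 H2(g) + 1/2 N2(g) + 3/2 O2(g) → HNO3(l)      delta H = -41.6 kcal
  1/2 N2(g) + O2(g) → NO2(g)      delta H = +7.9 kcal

equation 1 × 2 (scale by 2 for the 2 N2O3(g)): (2)·(+20.0) = +40.0 kcal
equation 2 reversed and × 3 (HNO3(l) must end up as a reactant; ×3 to match 3 HNO3(l) in the target): (-3)·(-41.6) = +124.8 kcal
equation 3 × 2 (×2 to match 2 NO2(g) in the target): (2)·(+7.9) = +15.8 kcal
delta H = (+40.0) + (+124.8) + (+15.8) = 180.6 kcal

delta H = 180.6 kcal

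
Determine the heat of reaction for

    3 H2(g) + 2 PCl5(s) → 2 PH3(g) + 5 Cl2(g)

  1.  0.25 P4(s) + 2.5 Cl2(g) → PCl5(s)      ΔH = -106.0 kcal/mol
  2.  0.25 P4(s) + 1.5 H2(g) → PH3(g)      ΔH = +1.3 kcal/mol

eq. 1 reversed and × 2 (PCl5(s) must end up as a reactant; ×2 to match 2 PCl5(s) in the target): (-2)·(-106.0) = +212.0 kcal/mol
eq. 2 × 2 (scale by 2 for the 2 PH3(g)): (2)·(+1.3) = +2.6 kcal/mol
ΔH = (+212.0) + (+2.6) = 214.6 kcal/mol

ΔH = 214.6 kcal/mol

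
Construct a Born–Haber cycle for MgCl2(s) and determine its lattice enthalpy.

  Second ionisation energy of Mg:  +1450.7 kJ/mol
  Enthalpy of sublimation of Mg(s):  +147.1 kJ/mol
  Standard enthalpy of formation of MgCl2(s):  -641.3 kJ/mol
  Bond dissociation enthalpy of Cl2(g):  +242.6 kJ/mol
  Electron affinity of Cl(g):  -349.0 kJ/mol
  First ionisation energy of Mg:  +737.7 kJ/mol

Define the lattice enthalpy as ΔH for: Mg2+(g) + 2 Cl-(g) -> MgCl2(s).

U = -2521.4 kJ/mol

ΔHf° = 1·ΔHsub + 1·(ΣIE) + 1·D(Cl2) + 2·EA + U
-641.3 = 1·(+147.1) + 1·(+2188.4) + 1·(+242.6) + 2·(-349.0) + U
U = -641.3 − (+1880.1) = -2521.4 kJ/mol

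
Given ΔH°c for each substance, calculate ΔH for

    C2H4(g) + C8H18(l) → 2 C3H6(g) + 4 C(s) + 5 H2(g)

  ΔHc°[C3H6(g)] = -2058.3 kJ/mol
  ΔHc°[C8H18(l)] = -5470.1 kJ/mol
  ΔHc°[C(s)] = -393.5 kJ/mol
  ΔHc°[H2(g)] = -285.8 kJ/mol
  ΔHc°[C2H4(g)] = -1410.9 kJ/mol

Using ΔH = Σ nΔHc°(reactants) − Σ nΔHc°(products):
= [1·(-1410.9) + 1·(-5470.1)] − [2·(-2058.3) + 4·(-393.5) + 5·(-285.8)]
= 238.6 kJ/mol

ΔH = 238.6 kJ/mol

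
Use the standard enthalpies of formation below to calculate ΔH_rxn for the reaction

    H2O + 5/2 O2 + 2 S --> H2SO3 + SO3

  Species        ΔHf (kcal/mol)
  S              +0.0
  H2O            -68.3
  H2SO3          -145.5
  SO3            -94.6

ΔH_rxn = -171.8 kcal/mol

Products: 1·(-145.5) + 1·(-94.6) = -240.1
Reactants: 1·(-68.3) + 5/2·(+0.0) + 2·(+0.0) = -68.3
ΔH_rxn = (-240.1) − (-68.3) = -171.8 kcal/mol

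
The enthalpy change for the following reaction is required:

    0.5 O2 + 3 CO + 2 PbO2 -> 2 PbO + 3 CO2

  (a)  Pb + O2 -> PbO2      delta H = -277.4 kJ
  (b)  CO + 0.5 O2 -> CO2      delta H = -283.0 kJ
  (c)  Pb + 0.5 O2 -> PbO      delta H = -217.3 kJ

delta H = -728.8 kJ

(a) reversed and × 2: (-2)·(-277.4) = +554.8 kJ
(b) × 3: (3)·(-283.0) = -849.0 kJ
(c) × 2: (2)·(-217.3) = -434.6 kJ
Summing the manipulated equations, delta H = (+554.8) + (-849.0) + (-434.6) = -728.8 kJ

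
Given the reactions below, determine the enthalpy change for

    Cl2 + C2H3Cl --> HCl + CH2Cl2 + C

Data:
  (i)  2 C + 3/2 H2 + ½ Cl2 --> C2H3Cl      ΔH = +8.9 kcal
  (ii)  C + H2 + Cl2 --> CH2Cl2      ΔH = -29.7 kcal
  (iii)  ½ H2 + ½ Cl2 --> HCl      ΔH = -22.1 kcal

ΔH = -60.7 kcal

(i) reversed: -8.9 kcal
(ii) as written: -29.7 kcal
(iii) as written: -22.1 kcal
Combining the equations, ΔH = (-8.9) + (-29.7) + (-22.1) = -60.7 kcal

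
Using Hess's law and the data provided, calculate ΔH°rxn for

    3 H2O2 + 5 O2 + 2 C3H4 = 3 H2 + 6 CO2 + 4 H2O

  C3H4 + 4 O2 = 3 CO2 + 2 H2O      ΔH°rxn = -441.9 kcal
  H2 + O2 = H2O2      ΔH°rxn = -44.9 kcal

ΔH°rxn = -749.1 kcal

equation 1 × 2: (2)·(-441.9) = -883.8 kcal
equation 2 reversed and × 3: (-3)·(-44.9) = +134.7 kcal
By Hess's law, ΔH°rxn = (-883.8) + (+134.7) = -749.1 kcal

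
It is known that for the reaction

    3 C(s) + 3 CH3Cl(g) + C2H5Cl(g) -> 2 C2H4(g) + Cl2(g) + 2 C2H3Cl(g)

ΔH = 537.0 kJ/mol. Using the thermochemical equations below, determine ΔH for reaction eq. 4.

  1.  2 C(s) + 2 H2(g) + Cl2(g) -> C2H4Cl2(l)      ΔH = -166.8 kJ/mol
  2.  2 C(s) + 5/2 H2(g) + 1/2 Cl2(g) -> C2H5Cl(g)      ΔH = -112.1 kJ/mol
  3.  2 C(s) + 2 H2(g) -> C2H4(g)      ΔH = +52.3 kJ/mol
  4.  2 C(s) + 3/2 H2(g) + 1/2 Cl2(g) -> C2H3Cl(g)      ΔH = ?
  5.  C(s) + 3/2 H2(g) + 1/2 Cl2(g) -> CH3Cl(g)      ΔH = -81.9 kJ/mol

eq. 1: not needed (C2H4Cl2(l) appears nowhere else).
eq. 2 reversed (reverse to put C2H5Cl(g) on the reactant side): +112.1 kJ/mol
eq. 3 × 2 (×2 to match 2 C2H4(g) in the target): (2)·(+52.3) = +104.6 kJ/mol
eq. 4 × 2 (×2 to match 2 C2H3Cl(g) in the target): contributes 2·x
eq. 5 reversed and × 3 (CH3Cl(g) must end up as a reactant; scale by 3 for the 3 CH3Cl(g)): (-3)·(-81.9) = +245.7 kJ/mol
+537.0 = (+112.1) + (+104.6) + (+245.7) + 2·x
x = (+537.0 − (+462.4)) / (2) = 37.3 kJ/mol

ΔH = 37.3 kJ/mol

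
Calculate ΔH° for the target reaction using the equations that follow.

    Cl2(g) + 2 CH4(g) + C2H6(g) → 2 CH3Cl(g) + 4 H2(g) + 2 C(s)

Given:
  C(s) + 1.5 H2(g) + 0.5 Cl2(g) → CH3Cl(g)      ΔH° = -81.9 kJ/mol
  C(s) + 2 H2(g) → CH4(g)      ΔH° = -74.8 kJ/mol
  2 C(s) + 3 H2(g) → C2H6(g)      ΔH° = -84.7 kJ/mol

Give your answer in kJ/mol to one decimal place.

equation 1 × 2 (×2 to match 2 CH3Cl(g) in the target): (2)·(-81.9) = -163.8 kJ/mol
equation 2 reversed and × 2 (CH4(g) must end up as a reactant; ×2 to match 2 CH4(g) in the target): (-2)·(-74.8) = +149.6 kJ/mol
equation 3 reversed (C2H6(g) must end up as a reactant): +84.7 kJ/mol
Since enthalpy is a state function, ΔH° = (-163.8) + (+149.6) + (+84.7) = 70.5 kJ/mol

ΔH° = 70.5 kJ/mol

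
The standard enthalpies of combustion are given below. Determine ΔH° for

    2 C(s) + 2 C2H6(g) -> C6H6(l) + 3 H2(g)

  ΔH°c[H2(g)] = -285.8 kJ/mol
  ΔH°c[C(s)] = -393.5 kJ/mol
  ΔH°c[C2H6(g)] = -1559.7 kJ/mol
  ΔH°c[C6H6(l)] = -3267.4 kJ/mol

Using ΔH = Σ nΔHc°(reactants) − Σ nΔHc°(products):
= [2·(-393.5) + 2·(-1559.7)] − [1·(-3267.4) + 3·(-285.8)]
= 218.4 kJ/mol

ΔH° = 218.4 kJ/mol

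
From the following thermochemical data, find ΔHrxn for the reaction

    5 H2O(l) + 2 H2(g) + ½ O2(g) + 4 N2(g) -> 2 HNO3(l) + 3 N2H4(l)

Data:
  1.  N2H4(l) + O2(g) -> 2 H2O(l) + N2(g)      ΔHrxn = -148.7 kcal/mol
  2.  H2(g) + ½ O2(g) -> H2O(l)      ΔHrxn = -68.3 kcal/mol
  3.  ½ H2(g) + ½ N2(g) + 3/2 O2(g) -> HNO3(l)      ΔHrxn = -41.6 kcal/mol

ΔHrxn = 294.6 kcal/mol

eq. 1 reversed and × 3: (-3)·(-148.7) = +446.1 kcal/mol
eq. 2 as written: -68.3 kcal/mol
eq. 3 × 2: (2)·(-41.6) = -83.2 kcal/mol
ΔHrxn = (-3)·(-148.7) + (1)·(-68.3) + (2)·(-41.6) = 294.6 kcal/mol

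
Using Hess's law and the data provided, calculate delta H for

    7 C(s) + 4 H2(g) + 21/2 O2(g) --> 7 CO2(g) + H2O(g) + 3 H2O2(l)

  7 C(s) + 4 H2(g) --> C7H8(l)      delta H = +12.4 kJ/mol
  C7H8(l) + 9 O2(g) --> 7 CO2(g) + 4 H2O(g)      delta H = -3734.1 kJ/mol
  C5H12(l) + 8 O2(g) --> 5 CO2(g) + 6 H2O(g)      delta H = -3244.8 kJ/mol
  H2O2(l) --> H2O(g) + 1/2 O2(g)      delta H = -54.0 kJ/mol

equation 1 as written (C(s) already on the reactant side): +12.4 kJ/mol
equation 2 as written: -3734.1 kJ/mol
equation 3: not needed (C5H12(l) appears nowhere else).
equation 4 reversed and × 3 (H2O2(l) must end up as a product; ×3 to match 3 H2O2(l) in the target): (-3)·(-54.0) = +162.0 kJ/mol
Summing the manipulated equations, delta H = (1)·(+12.4) + (1)·(-3734.1) + (-3)·(-54.0) = -3559.7 kJ/mol

delta H = -3559.7 kJ/mol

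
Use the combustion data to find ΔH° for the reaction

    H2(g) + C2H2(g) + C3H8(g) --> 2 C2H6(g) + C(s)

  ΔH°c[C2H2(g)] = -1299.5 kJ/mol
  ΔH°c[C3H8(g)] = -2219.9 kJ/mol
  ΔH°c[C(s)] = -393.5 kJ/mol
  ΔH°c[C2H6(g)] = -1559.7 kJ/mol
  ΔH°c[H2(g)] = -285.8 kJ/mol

With combustion enthalpies, reactants minus products:
= [1·(-285.8) + 1·(-1299.5) + 1·(-2219.9)] − [2·(-1559.7) + 1·(-393.5)]
= -292.3 kJ/mol

ΔH° = -292.3 kJ/mol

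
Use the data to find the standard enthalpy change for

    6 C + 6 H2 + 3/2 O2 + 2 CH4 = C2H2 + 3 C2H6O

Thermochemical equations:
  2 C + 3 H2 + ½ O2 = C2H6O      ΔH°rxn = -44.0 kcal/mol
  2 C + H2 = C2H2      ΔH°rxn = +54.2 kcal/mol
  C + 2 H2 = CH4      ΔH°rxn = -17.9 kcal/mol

ΔH°rxn = -42.0 kcal/mol

equation 1 × 3: (3)·(-44.0) = -132.0 kcal/mol
equation 2 as written: +54.2 kcal/mol
equation 3 reversed and × 2: (-2)·(-17.9) = +35.8 kcal/mol
ΔH°rxn = (-132.0) + (+54.2) + (+35.8) = -42.0 kcal/mol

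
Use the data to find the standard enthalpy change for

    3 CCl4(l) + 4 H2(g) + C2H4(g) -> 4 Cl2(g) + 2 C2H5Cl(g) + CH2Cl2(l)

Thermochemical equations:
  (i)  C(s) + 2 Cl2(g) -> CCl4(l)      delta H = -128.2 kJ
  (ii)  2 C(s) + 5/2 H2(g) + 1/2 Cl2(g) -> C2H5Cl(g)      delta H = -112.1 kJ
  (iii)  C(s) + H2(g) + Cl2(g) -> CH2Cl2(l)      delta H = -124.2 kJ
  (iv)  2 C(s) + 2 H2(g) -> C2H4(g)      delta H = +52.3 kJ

(i) reversed and × 3 (reverse to put CCl4(l) on the reactant side; scale by 3 for the 3 CCl4(l)): (-3)·(-128.2) = +384.6 kJ
(ii) × 2 (×2 to match 2 C2H5Cl(g) in the target): (2)·(-112.1) = -224.2 kJ
(iii) as written (CH2Cl2(l) already on the product side): -124.2 kJ
(iv) reversed (C2H4(g) must end up as a reactant): -52.3 kJ
Since enthalpy is a state function, delta H = (-3)·(-128.2) + (2)·(-112.1) + (1)·(-124.2) + (-1)·(+52.3) = -16.1 kJ

delta H = -16.1 kJ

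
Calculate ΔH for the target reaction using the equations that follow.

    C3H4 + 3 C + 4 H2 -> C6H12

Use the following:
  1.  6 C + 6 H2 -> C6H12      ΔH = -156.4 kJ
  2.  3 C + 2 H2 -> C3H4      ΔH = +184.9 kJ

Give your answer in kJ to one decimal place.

eq. 1 as written: -156.4 kJ
eq. 2 reversed: -184.9 kJ
Since enthalpy is a state function, ΔH = (-156.4) + (-184.9) = -341.3 kJ

ΔH = -341.3 kJ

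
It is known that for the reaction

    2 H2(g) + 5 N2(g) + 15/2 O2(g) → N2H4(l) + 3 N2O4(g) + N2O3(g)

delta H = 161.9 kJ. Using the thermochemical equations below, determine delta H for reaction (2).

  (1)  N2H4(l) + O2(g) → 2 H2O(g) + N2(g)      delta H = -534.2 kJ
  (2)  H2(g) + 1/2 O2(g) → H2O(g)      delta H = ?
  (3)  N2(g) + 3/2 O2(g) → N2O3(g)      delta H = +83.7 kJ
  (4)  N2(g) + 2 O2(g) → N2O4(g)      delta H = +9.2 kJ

delta H = -241.8 kJ

(1) reversed: +534.2 kJ
(2) × 2: contributes 2·x
(3) as written: +83.7 kJ
(4) × 3: (3)·(+9.2) = +27.6 kJ
+161.9 = (+534.2) + (+83.7) + (+27.6) + 2·x
x = (+161.9 − (+645.5)) / (2) = -241.8 kJ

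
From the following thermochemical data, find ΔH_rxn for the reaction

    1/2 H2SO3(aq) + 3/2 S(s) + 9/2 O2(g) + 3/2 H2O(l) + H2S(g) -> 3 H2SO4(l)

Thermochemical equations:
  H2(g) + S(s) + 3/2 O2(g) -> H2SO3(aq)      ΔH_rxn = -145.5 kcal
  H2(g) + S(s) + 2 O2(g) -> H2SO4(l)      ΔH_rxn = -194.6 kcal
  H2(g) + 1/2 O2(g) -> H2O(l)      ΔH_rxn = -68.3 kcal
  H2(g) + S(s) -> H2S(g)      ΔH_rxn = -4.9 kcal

equation 1 reversed and × 1/2 (reverse to put H2SO3(aq) on the reactant side; ×1/2 to match 1/2 H2SO3(aq) in the target): (-1/2)·(-145.5) = +72.75 kcal
equation 2 × 3 (×3 to match 3 H2SO4(l) in the target): (3)·(-194.6) = -583.8 kcal
equation 3 reversed and × 3/2 (reverse to put H2O(l) on the reactant side; scale by 3/2 for the 3/2 H2O(l)): (-3/2)·(-68.3) = +102.45 kcal
equation 4 reversed (reverse to put H2S(g) on the reactant side): +4.9 kcal
ΔH_rxn = (+72.75) + (-583.8) + (+102.45) + (+4.9) = -403.7 kcal

ΔH_rxn = -403.7 kcal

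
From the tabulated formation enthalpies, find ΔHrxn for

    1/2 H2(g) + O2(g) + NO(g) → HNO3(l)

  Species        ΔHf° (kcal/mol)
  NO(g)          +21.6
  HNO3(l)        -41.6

ΔHrxn = -63.2 kcal/mol

ΔH°rxn = Σ nΔHf°(products) − Σ nΔHf°(reactants).
Products: 1·(-41.6) = -41.6
Reactants: 1/2·(+0.0) + 1·(+0.0) + 1·(+21.6) = +21.6
ΔHrxn = (-41.6) − (+21.6) = -63.2 kcal/mol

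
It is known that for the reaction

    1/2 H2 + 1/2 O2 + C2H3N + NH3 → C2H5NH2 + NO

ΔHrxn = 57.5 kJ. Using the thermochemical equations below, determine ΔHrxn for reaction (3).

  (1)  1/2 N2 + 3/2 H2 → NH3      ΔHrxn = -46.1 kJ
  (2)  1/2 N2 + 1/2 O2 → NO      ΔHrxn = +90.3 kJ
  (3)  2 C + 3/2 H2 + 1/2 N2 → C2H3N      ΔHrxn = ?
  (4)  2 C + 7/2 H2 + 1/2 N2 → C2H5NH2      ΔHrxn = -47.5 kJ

(1) reversed (NH3 must end up as a reactant): +46.1 kJ
(2) as written (NO already on the product side): +90.3 kJ
(3) reversed (reverse to put C2H3N on the reactant side): contributes −x
(4) as written (C2H5NH2 already on the product side): -47.5 kJ
+57.5 = (+46.1) + (+90.3) + (-47.5) − x
x = (+57.5 − (+88.9)) / (-1) = 31.4 kJ

ΔHrxn = 31.4 kJ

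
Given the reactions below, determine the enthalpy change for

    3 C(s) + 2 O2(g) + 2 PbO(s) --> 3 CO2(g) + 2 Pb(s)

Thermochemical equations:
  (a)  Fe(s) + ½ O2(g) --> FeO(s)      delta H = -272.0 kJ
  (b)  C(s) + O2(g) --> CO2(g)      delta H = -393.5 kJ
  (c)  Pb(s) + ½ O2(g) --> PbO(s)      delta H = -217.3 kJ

delta H = -745.9 kJ

(a): not needed.
(b) × 3: (3)·(-393.5) = -1180.5 kJ
(c) reversed and × 2: (-2)·(-217.3) = +434.6 kJ
Since enthalpy is a state function, delta H = (3)·(-393.5) + (-2)·(-217.3) = -745.9 kJ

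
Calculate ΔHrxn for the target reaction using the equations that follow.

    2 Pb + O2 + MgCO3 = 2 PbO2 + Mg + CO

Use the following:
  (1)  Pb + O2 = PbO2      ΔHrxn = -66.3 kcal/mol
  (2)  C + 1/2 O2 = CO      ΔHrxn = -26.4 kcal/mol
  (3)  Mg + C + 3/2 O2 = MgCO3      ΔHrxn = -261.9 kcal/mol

ΔHrxn = 102.9 kcal/mol

(1) × 2 (×2 to match 2 PbO2 in the target): (2)·(-66.3) = -132.6 kcal/mol
(2) as written (CO already on the product side): -26.4 kcal/mol
(3) reversed (MgCO3 must end up as a reactant): +261.9 kcal/mol
By Hess's law, ΔHrxn = (2)·(-66.3) + (1)·(-26.4) + (-1)·(-261.9) = 102.9 kcal/mol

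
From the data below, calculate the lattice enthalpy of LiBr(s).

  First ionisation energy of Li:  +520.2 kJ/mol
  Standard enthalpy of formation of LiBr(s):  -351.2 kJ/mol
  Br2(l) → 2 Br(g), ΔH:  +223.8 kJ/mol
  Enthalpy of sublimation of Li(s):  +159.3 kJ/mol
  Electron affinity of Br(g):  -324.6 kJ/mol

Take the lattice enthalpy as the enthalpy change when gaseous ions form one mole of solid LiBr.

ΔHf° = 1·ΔHsub + 1·(ΣIE) + 1/2·D(Br2) + 1·EA + U
-351.2 = 1·(+159.3) + 1·(+520.2) + 1/2·(+223.8) + 1·(-324.6) + U
U = -351.2 − (+466.8) = -818.0 kJ/mol

U = -818.0 kJ/mol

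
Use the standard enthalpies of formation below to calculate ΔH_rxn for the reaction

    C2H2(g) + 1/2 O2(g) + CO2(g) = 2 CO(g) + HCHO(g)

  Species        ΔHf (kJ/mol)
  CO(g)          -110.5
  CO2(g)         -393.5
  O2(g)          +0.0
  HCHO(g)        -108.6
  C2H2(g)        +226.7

Products: 2·(-110.5) + 1·(-108.6) = -329.6
Reactants: 1·(+226.7) + 1/2·(+0.0) + 1·(-393.5) = -166.8
ΔH_rxn = (-329.6) − (-166.8) = -162.8 kJ/mol

ΔH_rxn = -162.8 kJ/mol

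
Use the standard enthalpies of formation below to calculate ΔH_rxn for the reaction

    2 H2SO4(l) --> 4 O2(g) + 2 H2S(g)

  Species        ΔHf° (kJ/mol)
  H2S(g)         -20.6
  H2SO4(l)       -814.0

ΔH_rxn = 1586.8 kJ/mol

ΔH°rxn = Σ nΔHf°(products) − Σ nΔHf°(reactants).
Products: 4·(+0.0) + 2·(-20.6) = -41.2
Reactants: 2·(-814.0) = -1628.0
ΔH_rxn = (-41.2) − (-1628.0) = 1586.8 kJ/mol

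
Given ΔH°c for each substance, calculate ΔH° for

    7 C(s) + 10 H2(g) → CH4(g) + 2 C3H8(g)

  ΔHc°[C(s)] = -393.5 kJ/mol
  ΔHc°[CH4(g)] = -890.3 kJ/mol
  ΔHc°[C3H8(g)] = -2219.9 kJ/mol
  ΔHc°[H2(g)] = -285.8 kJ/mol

With combustion enthalpies, reactants minus products:
= [7·(-393.5) + 10·(-285.8)] − [1·(-890.3) + 2·(-2219.9)]
= -282.4 kJ/mol

ΔH° = -282.4 kJ/mol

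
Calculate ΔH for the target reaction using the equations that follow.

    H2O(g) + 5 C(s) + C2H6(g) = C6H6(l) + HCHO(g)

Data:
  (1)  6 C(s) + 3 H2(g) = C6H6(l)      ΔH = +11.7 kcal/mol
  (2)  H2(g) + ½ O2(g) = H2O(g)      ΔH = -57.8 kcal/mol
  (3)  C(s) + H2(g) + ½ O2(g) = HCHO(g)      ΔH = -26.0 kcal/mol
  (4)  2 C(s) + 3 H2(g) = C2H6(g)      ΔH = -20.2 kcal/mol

(1) as written: +11.7 kcal/mol
(2) reversed: +57.8 kcal/mol
(3) as written: -26.0 kcal/mol
(4) reversed: +20.2 kcal/mol
Combining the equations, ΔH = (+11.7) + (+57.8) + (-26.0) + (+20.2) = 63.7 kcal/mol

ΔH = 63.7 kcal/mol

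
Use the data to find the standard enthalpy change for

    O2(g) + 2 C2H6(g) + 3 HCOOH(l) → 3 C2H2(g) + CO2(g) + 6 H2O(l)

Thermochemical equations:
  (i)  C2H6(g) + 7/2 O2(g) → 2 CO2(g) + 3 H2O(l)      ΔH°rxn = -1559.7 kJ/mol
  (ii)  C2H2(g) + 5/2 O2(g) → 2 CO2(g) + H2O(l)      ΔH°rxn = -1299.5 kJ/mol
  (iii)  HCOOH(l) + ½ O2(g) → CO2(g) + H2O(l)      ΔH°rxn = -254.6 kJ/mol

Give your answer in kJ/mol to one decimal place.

(i) × 2: (2)·(-1559.7) = -3119.4 kJ/mol
(ii) reversed and × 3: (-3)·(-1299.5) = +3898.5 kJ/mol
(iii) × 3: (3)·(-254.6) = -763.8 kJ/mol
By Hess's law, ΔH°rxn = (-3119.4) + (+3898.5) + (-763.8) = 15.3 kJ/mol

ΔH°rxn = 15.3 kJ/mol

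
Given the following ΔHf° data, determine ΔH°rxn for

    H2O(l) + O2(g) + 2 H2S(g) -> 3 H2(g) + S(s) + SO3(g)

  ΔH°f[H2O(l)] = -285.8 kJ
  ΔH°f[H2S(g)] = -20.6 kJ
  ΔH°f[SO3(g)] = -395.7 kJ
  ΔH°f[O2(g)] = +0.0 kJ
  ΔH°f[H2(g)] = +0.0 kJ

ΔH°rxn = -68.7 kJ

Products: 3·(+0.0) + 1·(+0.0) + 1·(-395.7) = -395.7
Reactants: 1·(-285.8) + 1·(+0.0) + 2·(-20.6) = -327.0
ΔH°rxn = (-395.7) − (-327.0) = -68.7 kJ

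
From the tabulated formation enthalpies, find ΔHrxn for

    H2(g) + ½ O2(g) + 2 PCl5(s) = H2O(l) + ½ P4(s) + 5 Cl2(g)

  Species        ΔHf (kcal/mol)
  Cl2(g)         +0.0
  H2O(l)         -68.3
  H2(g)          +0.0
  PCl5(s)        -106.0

Products: 1·(-68.3) + 1/2·(+0.0) + 5·(+0.0) = -68.3
Reactants: 1·(+0.0) + 1/2·(+0.0) + 2·(-106.0) = -212.0
ΔHrxn = (-68.3) − (-212.0) = 143.7 kcal/mol

ΔHrxn = 143.7 kcal/mol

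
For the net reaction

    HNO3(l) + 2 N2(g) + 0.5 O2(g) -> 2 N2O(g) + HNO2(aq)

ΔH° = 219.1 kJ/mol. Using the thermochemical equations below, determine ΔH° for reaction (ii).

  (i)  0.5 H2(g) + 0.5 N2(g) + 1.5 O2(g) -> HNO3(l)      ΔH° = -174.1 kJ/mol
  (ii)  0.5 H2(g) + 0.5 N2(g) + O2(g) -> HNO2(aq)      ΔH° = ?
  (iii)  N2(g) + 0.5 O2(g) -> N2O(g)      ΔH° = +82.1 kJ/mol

(i) reversed: +174.1 kJ/mol
(ii) as written: contributes x
(iii) × 2: (2)·(+82.1) = +164.2 kJ/mol
+219.1 = (+174.1) + (+164.2) + x
x = (+219.1 − (+338.3)) / (1) = -119.2 kJ/mol

ΔH° = -119.2 kJ/mol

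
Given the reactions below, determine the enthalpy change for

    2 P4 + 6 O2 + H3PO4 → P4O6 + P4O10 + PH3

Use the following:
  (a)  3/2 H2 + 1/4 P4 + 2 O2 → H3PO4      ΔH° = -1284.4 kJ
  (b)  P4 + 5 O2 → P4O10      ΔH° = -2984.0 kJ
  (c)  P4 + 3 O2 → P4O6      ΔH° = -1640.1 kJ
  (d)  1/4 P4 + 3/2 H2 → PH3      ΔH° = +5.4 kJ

ΔH° = -3334.3 kJ

(a) reversed (H3PO4 must end up as a reactant): +1284.4 kJ
(b) as written (P4O10 already on the product side): -2984.0 kJ
(c) as written (P4O6 already on the product side): -1640.1 kJ
(d) as written (PH3 already on the product side): +5.4 kJ
Summing the manipulated equations, ΔH° = (+1284.4) + (-2984.0) + (-1640.1) + (+5.4) = -3334.3 kJ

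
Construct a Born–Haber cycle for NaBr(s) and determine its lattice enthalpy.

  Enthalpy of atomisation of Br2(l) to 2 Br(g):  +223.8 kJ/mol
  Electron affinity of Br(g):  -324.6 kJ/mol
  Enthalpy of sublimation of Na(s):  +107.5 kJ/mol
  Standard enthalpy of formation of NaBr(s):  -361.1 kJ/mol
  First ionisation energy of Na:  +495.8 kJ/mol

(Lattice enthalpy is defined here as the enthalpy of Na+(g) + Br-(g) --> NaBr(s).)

U = -751.7 kJ/mol

ΔHf° = 1·ΔHsub + 1·(ΣIE) + 1/2·D(Br2) + 1·EA + U
-361.1 = 1·(+107.5) + 1·(+495.8) + 1/2·(+223.8) + 1·(-324.6) + U
U = -361.1 − (+390.6) = -751.7 kJ/mol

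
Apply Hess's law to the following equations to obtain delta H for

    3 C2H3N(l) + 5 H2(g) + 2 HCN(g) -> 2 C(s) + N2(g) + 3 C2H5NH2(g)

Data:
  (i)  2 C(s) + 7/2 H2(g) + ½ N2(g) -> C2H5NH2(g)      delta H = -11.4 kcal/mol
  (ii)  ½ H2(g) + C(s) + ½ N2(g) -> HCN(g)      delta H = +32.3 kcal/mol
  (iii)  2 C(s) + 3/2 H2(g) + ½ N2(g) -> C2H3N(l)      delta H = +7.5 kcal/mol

(i) × 3 (×3 to match 3 C2H5NH2(g) in the target): (3)·(-11.4) = -34.2 kcal/mol
(ii) reversed and × 2 (HCN(g) must end up as a reactant; scale by 2 for the 2 HCN(g)): (-2)·(+32.3) = -64.6 kcal/mol
(iii) reversed and × 3 (C2H3N(l) must end up as a reactant; scale by 3 for the 3 C2H3N(l)): (-3)·(+7.5) = -22.5 kcal/mol
By Hess's law, delta H = (-34.2) + (-64.6) + (-22.5) = -121.3 kcal/mol

delta H = -121.3 kcal/mol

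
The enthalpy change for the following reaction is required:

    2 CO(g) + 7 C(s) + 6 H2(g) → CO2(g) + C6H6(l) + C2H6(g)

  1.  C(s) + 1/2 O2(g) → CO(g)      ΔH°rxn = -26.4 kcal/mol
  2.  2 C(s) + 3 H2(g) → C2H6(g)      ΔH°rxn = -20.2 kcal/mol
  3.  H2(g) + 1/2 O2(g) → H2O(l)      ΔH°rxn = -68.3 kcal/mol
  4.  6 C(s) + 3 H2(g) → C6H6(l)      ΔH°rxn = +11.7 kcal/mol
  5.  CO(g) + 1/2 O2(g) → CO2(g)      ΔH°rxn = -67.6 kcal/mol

ΔH°rxn = -49.7 kcal/mol

eq. 1 reversed: +26.4 kcal/mol
eq. 2 as written: -20.2 kcal/mol
eq. 3: not needed.
eq. 4 as written: +11.7 kcal/mol
eq. 5 as written: -67.6 kcal/mol
ΔH°rxn = (-1)·(-26.4) + (1)·(-20.2) + (1)·(+11.7) + (1)·(-67.6) = -49.7 kcal/mol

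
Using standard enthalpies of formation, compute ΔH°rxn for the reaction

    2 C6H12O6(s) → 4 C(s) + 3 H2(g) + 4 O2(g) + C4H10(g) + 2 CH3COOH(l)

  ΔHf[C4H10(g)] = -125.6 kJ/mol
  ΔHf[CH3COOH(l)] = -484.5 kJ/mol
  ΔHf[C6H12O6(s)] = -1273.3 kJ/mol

ΔH°rxn = 1452.0 kJ/mol

Products: 4·(+0.0) + 3·(+0.0) + 4·(+0.0) + 1·(-125.6) + 2·(-484.5) = -1094.6
Reactants: 2·(-1273.3) = -2546.6
ΔH°rxn = (-1094.6) − (-2546.6) = 1452.0 kJ/mol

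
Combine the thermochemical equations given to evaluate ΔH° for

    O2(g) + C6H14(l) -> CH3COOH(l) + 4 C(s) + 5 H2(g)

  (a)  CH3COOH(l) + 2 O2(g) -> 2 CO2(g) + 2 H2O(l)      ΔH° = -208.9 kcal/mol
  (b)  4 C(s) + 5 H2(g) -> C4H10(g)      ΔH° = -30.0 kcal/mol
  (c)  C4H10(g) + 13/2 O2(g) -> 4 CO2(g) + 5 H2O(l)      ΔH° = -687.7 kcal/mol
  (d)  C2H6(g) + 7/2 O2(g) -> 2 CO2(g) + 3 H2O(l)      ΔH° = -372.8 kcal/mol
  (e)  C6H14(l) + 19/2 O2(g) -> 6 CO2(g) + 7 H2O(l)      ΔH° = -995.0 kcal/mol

ΔH° = -68.4 kcal/mol

(a) reversed (reverse to put CH3COOH(l) on the product side): +208.9 kcal/mol
(b) reversed (reverse to put C(s) on the product side): +30.0 kcal/mol
(c) reversed: +687.7 kcal/mol
(d): not needed (C2H6(g) appears nowhere else).
(e) as written (C6H14(l) already on the reactant side): -995.0 kcal/mol
ΔH° = (+208.9) + (+30.0) + (+687.7) + (-995.0) = -68.4 kcal/mol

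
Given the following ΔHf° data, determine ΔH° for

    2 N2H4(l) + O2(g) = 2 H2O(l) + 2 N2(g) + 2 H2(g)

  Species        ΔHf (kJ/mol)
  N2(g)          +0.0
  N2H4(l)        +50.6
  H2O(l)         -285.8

Products: 2·(-285.8) + 2·(+0.0) + 2·(+0.0) = -571.6
Reactants: 2·(+50.6) + 1·(+0.0) = +101.2
ΔH° = (-571.6) − (+101.2) = -672.8 kJ/mol

ΔH° = -672.8 kJ/mol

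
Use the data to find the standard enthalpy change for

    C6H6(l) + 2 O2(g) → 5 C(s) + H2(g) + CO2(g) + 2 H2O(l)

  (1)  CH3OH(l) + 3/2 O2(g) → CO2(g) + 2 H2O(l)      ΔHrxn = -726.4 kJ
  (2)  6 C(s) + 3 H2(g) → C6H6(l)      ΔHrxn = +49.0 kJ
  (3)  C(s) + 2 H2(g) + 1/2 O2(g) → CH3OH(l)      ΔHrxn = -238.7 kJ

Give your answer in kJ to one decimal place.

(1) as written: -726.4 kJ
(2) reversed: -49.0 kJ
(3) as written: -238.7 kJ
ΔHrxn = (1)·(-726.4) + (-1)·(+49.0) + (1)·(-238.7) = -1014.1 kJ

ΔHrxn = -1014.1 kJ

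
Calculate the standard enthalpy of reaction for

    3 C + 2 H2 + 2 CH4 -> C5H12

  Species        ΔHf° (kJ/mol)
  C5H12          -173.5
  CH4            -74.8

Products: 1·(-173.5) = -173.5
Reactants: 3·(+0.0) + 2·(+0.0) + 2·(-74.8) = -149.6
ΔH_rxn = (-173.5) − (-149.6) = -23.9 kJ/mol

ΔH_rxn = -23.9 kJ/mol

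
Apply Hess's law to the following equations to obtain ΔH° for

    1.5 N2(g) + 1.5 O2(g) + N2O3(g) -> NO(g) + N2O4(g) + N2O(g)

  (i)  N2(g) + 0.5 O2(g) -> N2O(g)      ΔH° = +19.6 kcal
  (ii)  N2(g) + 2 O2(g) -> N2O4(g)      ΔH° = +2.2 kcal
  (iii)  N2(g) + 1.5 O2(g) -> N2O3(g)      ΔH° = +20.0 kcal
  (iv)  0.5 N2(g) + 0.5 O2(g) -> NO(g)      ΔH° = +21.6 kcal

ΔH° = 23.4 kcal

(i) as written: +19.6 kcal
(ii) as written: +2.2 kcal
(iii) reversed: -20.0 kcal
(iv) as written: +21.6 kcal
Summing the manipulated equations, ΔH° = (+19.6) + (+2.2) + (-20.0) + (+21.6) = 23.4 kcal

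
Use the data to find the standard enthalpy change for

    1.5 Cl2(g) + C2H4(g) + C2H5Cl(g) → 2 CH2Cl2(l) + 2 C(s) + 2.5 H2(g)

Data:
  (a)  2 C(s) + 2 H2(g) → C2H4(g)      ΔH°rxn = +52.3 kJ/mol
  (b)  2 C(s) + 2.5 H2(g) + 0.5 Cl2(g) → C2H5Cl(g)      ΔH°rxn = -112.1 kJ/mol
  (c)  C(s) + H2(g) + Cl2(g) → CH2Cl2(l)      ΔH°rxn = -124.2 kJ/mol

ΔH°rxn = -188.6 kJ/mol

(a) reversed (reverse to put C2H4(g) on the reactant side): -52.3 kJ/mol
(b) reversed (reverse to put C2H5Cl(g) on the reactant side): +112.1 kJ/mol
(c) × 2 (×2 to match 2 CH2Cl2(l) in the target): (2)·(-124.2) = -248.4 kJ/mol
Combining the equations, ΔH°rxn = (-1)·(+52.3) + (-1)·(-112.1) + (2)·(-124.2) = -188.6 kJ/mol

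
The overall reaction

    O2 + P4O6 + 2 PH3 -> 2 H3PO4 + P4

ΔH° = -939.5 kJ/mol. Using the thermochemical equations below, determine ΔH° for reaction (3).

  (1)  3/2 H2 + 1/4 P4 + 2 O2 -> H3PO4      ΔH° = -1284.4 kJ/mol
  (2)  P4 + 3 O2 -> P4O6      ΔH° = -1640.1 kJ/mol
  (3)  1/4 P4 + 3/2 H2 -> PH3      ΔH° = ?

(1) × 2: (2)·(-1284.4) = -2568.8 kJ/mol
(2) reversed: +1640.1 kJ/mol
(3) reversed and × 2: contributes −2·x
-939.5 = (-2568.8) + (+1640.1) − 2·x
x = (-939.5 − (-928.7)) / (-2) = 5.4 kJ/mol

ΔH° = 5.4 kJ/mol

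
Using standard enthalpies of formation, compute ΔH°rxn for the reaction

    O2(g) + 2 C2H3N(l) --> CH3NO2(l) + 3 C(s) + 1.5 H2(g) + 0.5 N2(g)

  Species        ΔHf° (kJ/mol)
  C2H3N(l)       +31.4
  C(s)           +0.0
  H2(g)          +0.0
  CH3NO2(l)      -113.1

ΔH°rxn = -175.9 kJ/mol

Products: 1·(-113.1) + 3·(+0.0) + 3/2·(+0.0) + 1/2·(+0.0) = -113.1
Reactants: 1·(+0.0) + 2·(+31.4) = +62.8
ΔH°rxn = (-113.1) − (+62.8) = -175.9 kJ/mol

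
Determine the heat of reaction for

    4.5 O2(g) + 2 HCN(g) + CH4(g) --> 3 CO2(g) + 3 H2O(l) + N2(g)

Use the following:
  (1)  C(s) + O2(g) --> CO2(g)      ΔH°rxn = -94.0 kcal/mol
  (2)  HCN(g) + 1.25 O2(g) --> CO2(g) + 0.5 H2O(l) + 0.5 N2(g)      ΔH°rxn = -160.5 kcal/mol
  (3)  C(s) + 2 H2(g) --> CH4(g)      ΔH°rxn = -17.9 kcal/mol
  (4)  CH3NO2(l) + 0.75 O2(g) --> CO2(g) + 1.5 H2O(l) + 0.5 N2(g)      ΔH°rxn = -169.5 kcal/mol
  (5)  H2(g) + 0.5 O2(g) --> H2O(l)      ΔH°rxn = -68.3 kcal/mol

(1) as written: -94.0 kcal/mol
(2) × 2 (×2 to match 2 HCN(g) in the target): (2)·(-160.5) = -321.0 kcal/mol
(3) reversed (reverse to put CH4(g) on the reactant side): +17.9 kcal/mol
(4): not needed (CH3NO2(l) appears nowhere else).
(5) × 2: (2)·(-68.3) = -136.6 kcal/mol
ΔH°rxn = (-94.0) + (-321.0) + (+17.9) + (-136.6) = -533.7 kcal/mol

ΔH°rxn = -533.7 kcal/mol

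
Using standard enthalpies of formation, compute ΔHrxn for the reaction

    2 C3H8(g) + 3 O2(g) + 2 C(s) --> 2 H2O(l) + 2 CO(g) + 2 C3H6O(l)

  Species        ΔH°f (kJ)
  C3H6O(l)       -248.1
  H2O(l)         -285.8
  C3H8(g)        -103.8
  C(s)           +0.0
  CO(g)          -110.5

Products: 2·(-285.8) + 2·(-110.5) + 2·(-248.1) = -1288.8
Reactants: 2·(-103.8) + 3·(+0.0) + 2·(+0.0) = -207.6
ΔHrxn = (-1288.8) − (-207.6) = -1081.2 kJ

ΔHrxn = -1081.2 kJ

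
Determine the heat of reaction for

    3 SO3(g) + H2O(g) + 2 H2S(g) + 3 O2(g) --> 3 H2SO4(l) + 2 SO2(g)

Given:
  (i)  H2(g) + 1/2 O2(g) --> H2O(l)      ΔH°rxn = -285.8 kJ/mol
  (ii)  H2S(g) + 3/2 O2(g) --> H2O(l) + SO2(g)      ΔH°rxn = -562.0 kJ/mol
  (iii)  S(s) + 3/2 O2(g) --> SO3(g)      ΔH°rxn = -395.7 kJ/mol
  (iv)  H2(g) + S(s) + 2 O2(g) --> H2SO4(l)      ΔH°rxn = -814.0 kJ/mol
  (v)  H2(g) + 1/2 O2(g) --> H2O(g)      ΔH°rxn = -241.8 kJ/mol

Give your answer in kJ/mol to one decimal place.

ΔH°rxn = -1565.5 kJ/mol

(i) reversed and × 2: (-2)·(-285.8) = +571.6 kJ/mol
(ii) × 2 (scale by 2 for the 2 H2S(g)): (2)·(-562.0) = -1124.0 kJ/mol
(iii) reversed and × 3 (reverse to put SO3(g) on the reactant side; ×3 to match 3 SO3(g) in the target): (-3)·(-395.7) = +1187.1 kJ/mol
(iv) × 3 (×3 to match 3 H2SO4(l) in the target): (3)·(-814.0) = -2442.0 kJ/mol
(v) reversed (reverse to put H2O(g) on the reactant side): +241.8 kJ/mol
Since enthalpy is a state function, ΔH°rxn = (+571.6) + (-1124.0) + (+1187.1) + (-2442.0) + (+241.8) = -1565.5 kJ/mol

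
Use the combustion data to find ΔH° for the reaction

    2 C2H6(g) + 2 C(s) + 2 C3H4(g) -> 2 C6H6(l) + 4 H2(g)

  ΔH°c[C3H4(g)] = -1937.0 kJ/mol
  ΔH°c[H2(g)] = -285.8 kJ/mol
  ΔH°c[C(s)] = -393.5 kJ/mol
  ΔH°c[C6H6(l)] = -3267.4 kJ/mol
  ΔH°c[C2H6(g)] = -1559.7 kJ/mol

With combustion enthalpies, reactants minus products:
= [2·(-1559.7) + 2·(-393.5) + 2·(-1937.0)] − [2·(-3267.4) + 4·(-285.8)]
= -102.4 kJ/mol

ΔH° = -102.4 kJ/mol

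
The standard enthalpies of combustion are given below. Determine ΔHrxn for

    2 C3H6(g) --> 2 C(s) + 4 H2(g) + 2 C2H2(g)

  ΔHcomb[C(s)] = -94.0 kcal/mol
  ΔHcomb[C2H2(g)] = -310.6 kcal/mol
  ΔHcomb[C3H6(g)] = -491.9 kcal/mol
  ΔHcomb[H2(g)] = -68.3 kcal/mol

With combustion enthalpies, reactants minus products:
= [2·(-491.9)] − [2·(-94.0) + 4·(-68.3) + 2·(-310.6)]
= 98.6 kcal/mol

ΔHrxn = 98.6 kcal/mol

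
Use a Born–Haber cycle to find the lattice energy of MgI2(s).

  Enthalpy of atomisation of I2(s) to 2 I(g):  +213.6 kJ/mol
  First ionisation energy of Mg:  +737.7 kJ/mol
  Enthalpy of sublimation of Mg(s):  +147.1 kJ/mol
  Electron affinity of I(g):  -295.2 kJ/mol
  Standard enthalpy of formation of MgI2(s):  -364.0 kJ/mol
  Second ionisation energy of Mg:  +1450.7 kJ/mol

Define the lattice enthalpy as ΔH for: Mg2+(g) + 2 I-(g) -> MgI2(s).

ΔHf° = 1·ΔHsub + 1·(ΣIE) + 1·D(I2) + 2·EA + U
-364.0 = 1·(+147.1) + 1·(+2188.4) + 1·(+213.6) + 2·(-295.2) + U
U = -364.0 − (+1958.7) = -2322.7 kJ/mol

U = -2322.7 kJ/mol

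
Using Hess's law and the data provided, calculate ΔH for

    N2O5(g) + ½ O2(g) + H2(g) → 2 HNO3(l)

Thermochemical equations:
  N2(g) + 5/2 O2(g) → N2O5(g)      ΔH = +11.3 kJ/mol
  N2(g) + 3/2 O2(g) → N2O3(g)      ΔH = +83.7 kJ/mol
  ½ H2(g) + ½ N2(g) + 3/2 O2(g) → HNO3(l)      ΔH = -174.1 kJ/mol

ΔH = -359.5 kJ/mol

equation 1 reversed: -11.3 kJ/mol
equation 2: not needed.
equation 3 × 2: (2)·(-174.1) = -348.2 kJ/mol
By Hess's law, ΔH = (-11.3) + (-348.2) = -359.5 kJ/mol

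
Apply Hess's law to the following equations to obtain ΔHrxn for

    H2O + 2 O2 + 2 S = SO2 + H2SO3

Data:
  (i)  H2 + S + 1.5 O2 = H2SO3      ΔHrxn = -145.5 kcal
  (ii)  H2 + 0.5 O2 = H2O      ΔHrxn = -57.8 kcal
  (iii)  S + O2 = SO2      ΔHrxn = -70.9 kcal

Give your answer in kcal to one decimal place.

ΔHrxn = -158.6 kcal

(i) as written (H2SO3 already on the product side): -145.5 kcal
(ii) reversed (H2O must end up as a reactant): +57.8 kcal
(iii) as written (SO2 already on the product side): -70.9 kcal
ΔHrxn = (1)·(-145.5) + (-1)·(-57.8) + (1)·(-70.9) = -158.6 kcal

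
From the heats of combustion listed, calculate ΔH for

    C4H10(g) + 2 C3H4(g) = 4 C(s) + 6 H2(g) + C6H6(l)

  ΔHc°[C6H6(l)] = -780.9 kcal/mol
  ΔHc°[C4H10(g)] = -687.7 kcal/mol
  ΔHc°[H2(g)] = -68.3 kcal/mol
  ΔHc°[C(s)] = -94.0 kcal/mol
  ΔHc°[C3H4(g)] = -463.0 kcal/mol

With combustion enthalpies, reactants minus products:
= [1·(-687.7) + 2·(-463.0)] − [4·(-94.0) + 6·(-68.3) + 1·(-780.9)]
= -47.0 kcal/mol

ΔH = -47.0 kcal/mol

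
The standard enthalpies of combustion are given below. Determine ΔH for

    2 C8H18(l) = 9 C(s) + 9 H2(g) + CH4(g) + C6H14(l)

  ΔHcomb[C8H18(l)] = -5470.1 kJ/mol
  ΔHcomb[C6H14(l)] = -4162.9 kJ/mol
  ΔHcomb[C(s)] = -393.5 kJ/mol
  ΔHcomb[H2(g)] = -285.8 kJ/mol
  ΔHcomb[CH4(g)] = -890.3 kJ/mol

ΔH = 226.7 kJ/mol

With combustion enthalpies, reactants minus products:
= [2·(-5470.1)] − [9·(-393.5) + 9·(-285.8) + 1·(-890.3) + 1·(-4162.9)]
= 226.7 kJ/mol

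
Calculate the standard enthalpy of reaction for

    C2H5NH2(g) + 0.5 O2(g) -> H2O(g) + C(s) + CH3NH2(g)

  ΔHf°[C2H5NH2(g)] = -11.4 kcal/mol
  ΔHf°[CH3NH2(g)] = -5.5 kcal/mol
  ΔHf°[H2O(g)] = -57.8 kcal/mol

Products: 1·(-57.8) + 1·(+0.0) + 1·(-5.5) = -63.3
Reactants: 1·(-11.4) + 1/2·(+0.0) = -11.4
ΔH°rxn = (-63.3) − (-11.4) = -51.9 kcal/mol

ΔH°rxn = -51.9 kcal/mol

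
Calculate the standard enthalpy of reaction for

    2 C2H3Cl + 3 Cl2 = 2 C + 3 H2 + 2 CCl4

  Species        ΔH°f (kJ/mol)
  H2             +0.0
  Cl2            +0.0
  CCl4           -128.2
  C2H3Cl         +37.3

ΔH°rxn = -331.0 kJ/mol

Products: 2·(+0.0) + 3·(+0.0) + 2·(-128.2) = -256.4
Reactants: 2·(+37.3) + 3·(+0.0) = +74.6
ΔH°rxn = (-256.4) − (+74.6) = -331.0 kJ/mol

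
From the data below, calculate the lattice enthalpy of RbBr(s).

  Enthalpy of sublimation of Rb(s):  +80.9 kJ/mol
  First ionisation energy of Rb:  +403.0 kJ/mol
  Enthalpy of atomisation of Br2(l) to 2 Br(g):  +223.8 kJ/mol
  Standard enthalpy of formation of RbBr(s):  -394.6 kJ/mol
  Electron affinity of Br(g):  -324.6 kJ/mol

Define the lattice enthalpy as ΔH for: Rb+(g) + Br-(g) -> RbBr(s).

U = -665.8 kJ/mol

ΔHf° = 1·ΔHsub + 1·(ΣIE) + 1/2·D(Br2) + 1·EA + U
-394.6 = 1·(+80.9) + 1·(+403.0) + 1/2·(+223.8) + 1·(-324.6) + U
U = -394.6 − (+271.2) = -665.8 kJ/mol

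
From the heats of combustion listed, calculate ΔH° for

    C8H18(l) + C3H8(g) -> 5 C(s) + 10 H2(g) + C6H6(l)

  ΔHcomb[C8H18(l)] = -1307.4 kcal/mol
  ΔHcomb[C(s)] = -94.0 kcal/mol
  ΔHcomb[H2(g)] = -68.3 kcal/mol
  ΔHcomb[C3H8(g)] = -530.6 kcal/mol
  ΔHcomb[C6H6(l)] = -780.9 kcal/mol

ΔH° = 95.9 kcal/mol

Using ΔH = Σ nΔHc°(reactants) − Σ nΔHc°(products):
= [1·(-1307.4) + 1·(-530.6)] − [5·(-94.0) + 10·(-68.3) + 1·(-780.9)]
= 95.9 kcal/mol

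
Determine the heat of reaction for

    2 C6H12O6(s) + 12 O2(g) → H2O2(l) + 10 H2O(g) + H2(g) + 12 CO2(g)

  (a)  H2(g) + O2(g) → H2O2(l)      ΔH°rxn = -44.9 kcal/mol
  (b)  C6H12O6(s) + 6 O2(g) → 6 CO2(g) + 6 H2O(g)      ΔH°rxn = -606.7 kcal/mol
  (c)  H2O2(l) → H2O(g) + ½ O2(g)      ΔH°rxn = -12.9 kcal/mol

(a) reversed: +44.9 kcal/mol
(b) × 2: (2)·(-606.7) = -1213.4 kcal/mol
(c) reversed and × 2: (-2)·(-12.9) = +25.8 kcal/mol
Since enthalpy is a state function, ΔH°rxn = (-1)·(-44.9) + (2)·(-606.7) + (-2)·(-12.9) = -1142.7 kcal/mol

ΔH°rxn = -1142.7 kcal/mol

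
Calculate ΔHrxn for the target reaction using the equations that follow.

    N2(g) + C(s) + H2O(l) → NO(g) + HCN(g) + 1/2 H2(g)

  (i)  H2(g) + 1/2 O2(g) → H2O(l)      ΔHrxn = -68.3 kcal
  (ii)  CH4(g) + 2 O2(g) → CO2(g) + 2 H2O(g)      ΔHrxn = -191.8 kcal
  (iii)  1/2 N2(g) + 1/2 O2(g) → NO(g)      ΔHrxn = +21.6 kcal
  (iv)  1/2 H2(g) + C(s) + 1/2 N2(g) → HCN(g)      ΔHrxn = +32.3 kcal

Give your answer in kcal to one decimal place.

ΔHrxn = 122.2 kcal

(i) reversed (H2O(l) must end up as a reactant): +68.3 kcal
(ii): not needed (CH4(g) appears nowhere else).
(iii) as written (NO(g) already on the product side): +21.6 kcal
(iv) as written (HCN(g) already on the product side): +32.3 kcal
ΔHrxn = (-1)·(-68.3) + (1)·(+21.6) + (1)·(+32.3) = 122.2 kcal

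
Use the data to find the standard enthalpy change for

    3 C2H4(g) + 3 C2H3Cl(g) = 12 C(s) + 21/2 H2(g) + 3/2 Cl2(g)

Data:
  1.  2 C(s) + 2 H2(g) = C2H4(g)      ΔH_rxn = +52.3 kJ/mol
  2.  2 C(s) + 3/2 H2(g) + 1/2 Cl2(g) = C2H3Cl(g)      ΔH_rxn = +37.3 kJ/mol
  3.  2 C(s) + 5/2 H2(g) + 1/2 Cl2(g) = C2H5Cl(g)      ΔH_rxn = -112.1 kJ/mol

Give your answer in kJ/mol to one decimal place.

ΔH_rxn = -268.8 kJ/mol

eq. 1 reversed and × 3 (C2H4(g) must end up as a reactant; scale by 3 for the 3 C2H4(g)): (-3)·(+52.3) = -156.9 kJ/mol
eq. 2 reversed and × 3 (reverse to put C2H3Cl(g) on the reactant side; scale by 3 for the 3 C2H3Cl(g)): (-3)·(+37.3) = -111.9 kJ/mol
eq. 3: not needed (C2H5Cl(g) appears nowhere else).
Combining the equations, ΔH_rxn = (-156.9) + (-111.9) = -268.8 kJ/mol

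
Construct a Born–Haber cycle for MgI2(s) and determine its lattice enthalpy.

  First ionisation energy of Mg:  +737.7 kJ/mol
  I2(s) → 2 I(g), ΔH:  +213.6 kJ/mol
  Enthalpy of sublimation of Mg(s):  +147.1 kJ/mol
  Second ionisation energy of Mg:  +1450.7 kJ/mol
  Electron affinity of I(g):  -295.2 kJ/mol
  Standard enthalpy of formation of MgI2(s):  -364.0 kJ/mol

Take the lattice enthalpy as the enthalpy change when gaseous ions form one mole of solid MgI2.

ΔHf° = 1·ΔHsub + 1·(ΣIE) + 1·D(I2) + 2·EA + U
-364.0 = 1·(+147.1) + 1·(+2188.4) + 1·(+213.6) + 2·(-295.2) + U
U = -364.0 − (+1958.7) = -2322.7 kJ/mol

U = -2322.7 kJ/mol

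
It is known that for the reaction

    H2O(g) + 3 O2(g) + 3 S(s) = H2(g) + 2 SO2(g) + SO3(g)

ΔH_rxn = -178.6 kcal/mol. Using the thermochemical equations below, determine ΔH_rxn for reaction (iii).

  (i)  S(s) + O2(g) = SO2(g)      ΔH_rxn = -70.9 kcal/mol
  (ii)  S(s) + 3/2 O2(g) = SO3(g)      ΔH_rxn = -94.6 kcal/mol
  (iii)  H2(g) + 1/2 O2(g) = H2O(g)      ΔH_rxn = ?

ΔH_rxn = -57.8 kcal/mol

(i) × 2: (2)·(-70.9) = -141.8 kcal/mol
(ii) as written: -94.6 kcal/mol
(iii) reversed: contributes −x
-178.6 = (-141.8) + (-94.6) − x
x = (-178.6 − (-236.4)) / (-1) = -57.8 kcal/mol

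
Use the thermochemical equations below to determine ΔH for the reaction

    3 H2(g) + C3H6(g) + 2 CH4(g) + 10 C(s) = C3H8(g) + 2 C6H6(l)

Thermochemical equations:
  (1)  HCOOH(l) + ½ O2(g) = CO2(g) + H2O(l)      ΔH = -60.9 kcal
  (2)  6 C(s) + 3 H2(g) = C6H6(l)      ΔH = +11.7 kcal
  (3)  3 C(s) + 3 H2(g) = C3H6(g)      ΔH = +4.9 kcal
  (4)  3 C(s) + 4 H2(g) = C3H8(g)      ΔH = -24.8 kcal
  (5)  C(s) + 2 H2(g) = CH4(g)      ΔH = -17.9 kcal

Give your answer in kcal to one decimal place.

ΔH = 29.5 kcal

(1): not needed (H2O(l) appears nowhere else).
(2) × 2 (scale by 2 for the 2 C6H6(l)): (2)·(+11.7) = +23.4 kcal
(3) reversed (C3H6(g) must end up as a reactant): -4.9 kcal
(4) as written (C3H8(g) already on the product side): -24.8 kcal
(5) reversed and × 2 (reverse to put CH4(g) on the reactant side; ×2 to match 2 CH4(g) in the target): (-2)·(-17.9) = +35.8 kcal
Summing the manipulated equations, ΔH = (+23.4) + (-4.9) + (-24.8) + (+35.8) = 29.5 kcal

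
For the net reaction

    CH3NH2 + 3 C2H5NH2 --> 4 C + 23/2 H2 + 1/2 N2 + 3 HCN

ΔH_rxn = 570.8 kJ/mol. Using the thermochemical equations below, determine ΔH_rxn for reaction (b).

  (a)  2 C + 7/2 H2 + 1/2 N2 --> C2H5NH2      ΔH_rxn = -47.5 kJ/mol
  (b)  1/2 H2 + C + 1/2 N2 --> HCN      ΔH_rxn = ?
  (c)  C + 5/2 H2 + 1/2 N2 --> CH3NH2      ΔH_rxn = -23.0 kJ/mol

(a) reversed and × 3 (C2H5NH2 must end up as a reactant; scale by 3 for the 3 C2H5NH2): (-3)·(-47.5) = +142.5 kJ/mol
(b) × 3 (scale by 3 for the 3 HCN): contributes 3·x
(c) reversed (CH3NH2 must end up as a reactant): +23.0 kJ/mol
+570.8 = (+142.5) + (+23.0) + 3·x
x = (+570.8 − (+165.5)) / (3) = 135.1 kJ/mol

ΔH_rxn = 135.1 kJ/mol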